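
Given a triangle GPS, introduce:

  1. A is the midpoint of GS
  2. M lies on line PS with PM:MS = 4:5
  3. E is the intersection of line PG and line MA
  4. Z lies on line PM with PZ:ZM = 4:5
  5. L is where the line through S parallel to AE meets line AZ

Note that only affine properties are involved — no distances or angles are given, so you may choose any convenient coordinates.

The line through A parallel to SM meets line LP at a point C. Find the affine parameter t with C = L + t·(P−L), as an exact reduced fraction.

t = 9/13

Work in coordinates with G = (0, 0), P = (1, 0), S = (0, 1).
1. A is the midpoint of GS ⇒ A = (0, 1/2)
2. M lies on line PS with PM:MS = 4:5 ⇒ M = (5/9, 4/9)
3. E is the intersection of line PG and line MA ⇒ E = (5, 0)
4. Z lies on line PM with PZ:ZM = 4:5 ⇒ Z = (65/81, 16/81)
5. L is where the line through S parallel to AE meets line AZ ⇒ L = (-65/36, 85/72)
through A parallel to SM: direction (5/9, -5/9); meets LP at C = (16/117, 85/234)
C = L + t·(P−L) with t = 9/13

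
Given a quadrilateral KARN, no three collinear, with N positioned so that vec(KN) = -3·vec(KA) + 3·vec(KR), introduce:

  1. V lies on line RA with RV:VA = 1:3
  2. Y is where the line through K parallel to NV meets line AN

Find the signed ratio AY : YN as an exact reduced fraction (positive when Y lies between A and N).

Choose coordinates K = (0, 0), A = (1, 0), R = (0, 1), N = (-3, 3).
1. V lies on line RA with RV:VA = 1:3 ⇒ V = (1/4, 3/4)
2. Y is where the line through K parallel to NV meets line AN ⇒ Y = (13, -9)
Y = A + t·(N−A) with t = -3, so AY:YN = t:(1−t) = -3:4

AY:YN = -3/4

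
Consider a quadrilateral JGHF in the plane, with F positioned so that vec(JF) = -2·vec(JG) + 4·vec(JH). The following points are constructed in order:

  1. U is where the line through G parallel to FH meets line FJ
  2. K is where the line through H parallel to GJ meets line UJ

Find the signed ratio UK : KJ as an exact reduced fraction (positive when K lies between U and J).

UK:KJ = 5

Set J = (0, 0), G = (1, 0), H = (0, 1), F = (-2, 4); any affine frame gives the same invariant.
1. U is where the line through G parallel to FH meets line FJ ⇒ U = (-3, 6)
2. K is where the line through H parallel to GJ meets line UJ ⇒ K = (-1/2, 1)
K = U + t·(J−U) with t = 5/6, so UK:KJ = t:(1−t) = 5/6:1/6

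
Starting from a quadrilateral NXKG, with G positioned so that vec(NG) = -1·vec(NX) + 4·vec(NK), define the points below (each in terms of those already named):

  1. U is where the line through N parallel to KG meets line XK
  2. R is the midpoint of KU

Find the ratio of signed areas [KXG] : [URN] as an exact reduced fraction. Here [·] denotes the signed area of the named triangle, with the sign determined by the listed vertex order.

Choose coordinates N = (0, 0), X = (1, 0), K = (0, 1), G = (-1, 4).
1. U is where the line through N parallel to KG meets line XK ⇒ U = (-1/2, 3/2)
2. R is the midpoint of KU ⇒ R = (-1/4, 5/4)
2·[KXG] = 2, 2·[URN] = -1/4
[KXG]:[URN] = 2:-1/4 = -8

[KXG]:[URN] = -8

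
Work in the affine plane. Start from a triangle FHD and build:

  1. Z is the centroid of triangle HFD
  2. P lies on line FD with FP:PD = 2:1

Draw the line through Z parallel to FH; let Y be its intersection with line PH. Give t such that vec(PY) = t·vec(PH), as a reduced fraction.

Choose coordinates F = (0, 0), H = (1, 0), D = (0, 1).
1. Z is the centroid of triangle HFD ⇒ Z = (1/3, 1/3)
2. P lies on line FD with FP:PD = 2:1 ⇒ P = (0, 2/3)
through Z parallel to FH: direction (1, 0); meets PH at Y = (1/2, 1/3)
Y = P + t·(H−P) with t = 1/2

t = 1/2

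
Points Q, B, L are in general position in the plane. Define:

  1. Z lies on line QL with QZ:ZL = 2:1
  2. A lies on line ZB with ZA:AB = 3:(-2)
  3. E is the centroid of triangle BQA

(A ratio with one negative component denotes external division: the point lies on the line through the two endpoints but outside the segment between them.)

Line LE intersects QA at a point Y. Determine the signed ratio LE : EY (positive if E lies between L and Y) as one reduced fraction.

Choose coordinates Q = (0, 0), B = (1, 0), L = (0, 1).
1. Z lies on line QL with QZ:ZL = 2:1 ⇒ Z = (0, 2/3)
2. A lies on line ZB with ZA:AB = 3:(-2) ⇒ A = (3, -4/3)
3. E is the centroid of triangle BQA ⇒ E = (4/3, -4/9)
line LE meets QA at Y = (36/23, -16/23)
E = L + t·(Y−L) with t = 23/27, so LE:EY = 23/27:4/27

LE:EY = 23/4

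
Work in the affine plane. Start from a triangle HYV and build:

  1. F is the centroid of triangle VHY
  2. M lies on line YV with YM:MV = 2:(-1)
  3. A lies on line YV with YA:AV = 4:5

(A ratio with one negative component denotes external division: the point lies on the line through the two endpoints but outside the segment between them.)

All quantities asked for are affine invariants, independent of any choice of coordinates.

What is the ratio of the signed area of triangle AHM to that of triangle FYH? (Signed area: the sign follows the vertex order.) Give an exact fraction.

[AHM]:[FYH] = 14/3

Set H = (0, 0), Y = (1, 0), V = (0, 1); any affine frame gives the same invariant.
1. F is the centroid of triangle VHY ⇒ F = (1/3, 1/3)
2. M lies on line YV with YM:MV = 2:(-1) ⇒ M = (-1, 2)
3. A lies on line YV with YA:AV = 4:5 ⇒ A = (5/9, 4/9)
2·[AHM] = -14/9, 2·[FYH] = -1/3
[AHM]:[FYH] = -14/9:-1/3 = 14/3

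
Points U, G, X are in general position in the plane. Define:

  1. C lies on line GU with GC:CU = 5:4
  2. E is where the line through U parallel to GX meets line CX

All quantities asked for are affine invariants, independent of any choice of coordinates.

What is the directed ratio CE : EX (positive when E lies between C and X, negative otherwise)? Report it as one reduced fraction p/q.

CE:EX = -4/9

Work in coordinates with U = (0, 0), G = (1, 0), X = (0, 1).
1. C lies on line GU with GC:CU = 5:4 ⇒ C = (4/9, 0)
2. E is where the line through U parallel to GX meets line CX ⇒ E = (4/5, -4/5)
E = C + t·(X−C) with t = -4/5, so CE:EX = t:(1−t) = -4/5:9/5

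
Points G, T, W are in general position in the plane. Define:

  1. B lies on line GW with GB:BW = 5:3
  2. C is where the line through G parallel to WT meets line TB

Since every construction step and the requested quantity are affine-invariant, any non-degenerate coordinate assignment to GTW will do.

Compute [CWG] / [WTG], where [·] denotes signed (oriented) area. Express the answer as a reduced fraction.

[CWG]:[WTG] = 5/3

Choose coordinates G = (0, 0), T = (1, 0), W = (0, 1).
1. B lies on line GW with GB:BW = 5:3 ⇒ B = (0, 5/8)
2. C is where the line through G parallel to WT meets line TB ⇒ C = (-5/3, 5/3)
2·[CWG] = -5/3, 2·[WTG] = -1
[CWG]:[WTG] = -5/3:-1 = 5/3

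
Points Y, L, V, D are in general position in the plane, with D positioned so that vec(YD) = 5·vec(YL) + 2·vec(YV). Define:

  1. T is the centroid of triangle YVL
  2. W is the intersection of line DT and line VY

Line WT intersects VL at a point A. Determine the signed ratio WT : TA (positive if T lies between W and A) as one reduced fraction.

WT:TA = 19/14

Choose coordinates Y = (0, 0), L = (1, 0), V = (0, 1), D = (5, 2).
1. T is the centroid of triangle YVL ⇒ T = (1/3, 1/3)
2. W is the intersection of line DT and line VY ⇒ W = (0, 3/14)
line WT meets VL at A = (11/19, 8/19)
T = W + t·(A−W) with t = 19/33, so WT:TA = 19/33:14/33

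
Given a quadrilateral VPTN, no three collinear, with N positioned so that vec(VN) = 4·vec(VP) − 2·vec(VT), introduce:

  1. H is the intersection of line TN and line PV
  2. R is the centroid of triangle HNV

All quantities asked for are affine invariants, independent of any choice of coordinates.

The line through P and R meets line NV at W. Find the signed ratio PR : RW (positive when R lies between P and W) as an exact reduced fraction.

Choose coordinates V = (0, 0), P = (1, 0), T = (0, 1), N = (4, -2).
1. H is the intersection of line TN and line PV ⇒ H = (4/3, 0)
2. R is the centroid of triangle HNV ⇒ R = (16/9, -2/3)
line PR meets NV at W = (12/5, -6/5)
R = P + t·(W−P) with t = 5/9, so PR:RW = 5/9:4/9

PR:RW = 5/4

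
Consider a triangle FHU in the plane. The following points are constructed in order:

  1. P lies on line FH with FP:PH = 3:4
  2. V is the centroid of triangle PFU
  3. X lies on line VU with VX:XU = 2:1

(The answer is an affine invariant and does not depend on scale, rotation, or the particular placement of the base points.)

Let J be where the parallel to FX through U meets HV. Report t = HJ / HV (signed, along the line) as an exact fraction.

t = 52/43

Choose coordinates F = (0, 0), H = (1, 0), U = (0, 1).
1. P lies on line FH with FP:PH = 3:4 ⇒ P = (3/7, 0)
2. V is the centroid of triangle PFU ⇒ V = (1/7, 1/3)
3. X lies on line VU with VX:XU = 2:1 ⇒ X = (1/21, 7/9)
through U parallel to FX: direction (1/21, 7/9); meets HV at J = (-11/301, 52/129)
J = H + t·(V−H) with t = 52/43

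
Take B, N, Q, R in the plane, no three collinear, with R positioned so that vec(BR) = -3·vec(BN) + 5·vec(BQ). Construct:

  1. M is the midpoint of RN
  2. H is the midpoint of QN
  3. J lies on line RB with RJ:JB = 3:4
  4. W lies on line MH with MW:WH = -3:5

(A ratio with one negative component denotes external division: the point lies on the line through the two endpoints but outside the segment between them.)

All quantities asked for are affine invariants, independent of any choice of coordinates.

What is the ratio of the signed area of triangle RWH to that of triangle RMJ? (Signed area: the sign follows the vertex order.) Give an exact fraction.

[RWH]:[RMJ] = 7/12

Assign B = (0, 0), N = (1, 0), Q = (0, 1), R = (-3, 5) — the answer is frame-independent, so this choice is without loss of generality.
1. M is the midpoint of RN ⇒ M = (-1, 5/2)
2. H is the midpoint of QN ⇒ H = (1/2, 1/2)
3. J lies on line RB with RJ:JB = 3:4 ⇒ J = (-12/7, 20/7)
4. W lies on line MH with MW:WH = -3:5 ⇒ W = (-13/4, 11/2)
2·[RWH] = -5/8, 2·[RMJ] = -15/14
[RWH]:[RMJ] = -5/8:-15/14 = 7/12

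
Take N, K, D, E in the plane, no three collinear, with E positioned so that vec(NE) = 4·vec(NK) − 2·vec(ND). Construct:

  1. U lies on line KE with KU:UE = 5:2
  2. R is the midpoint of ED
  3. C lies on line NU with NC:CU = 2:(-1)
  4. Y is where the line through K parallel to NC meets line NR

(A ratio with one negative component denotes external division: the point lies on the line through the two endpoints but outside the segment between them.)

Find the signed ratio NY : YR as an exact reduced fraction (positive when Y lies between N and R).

NY:YR = -10

Set N = (0, 0), K = (1, 0), D = (0, 1), E = (4, -2); any affine frame gives the same invariant.
1. U lies on line KE with KU:UE = 5:2 ⇒ U = (22/7, -10/7)
2. R is the midpoint of ED ⇒ R = (2, -1/2)
3. C lies on line NU with NC:CU = 2:(-1) ⇒ C = (44/7, -20/7)
4. Y is where the line through K parallel to NC meets line NR ⇒ Y = (20/9, -5/9)
Y = N + t·(R−N) with t = 10/9, so NY:YR = t:(1−t) = 10/9:-1/9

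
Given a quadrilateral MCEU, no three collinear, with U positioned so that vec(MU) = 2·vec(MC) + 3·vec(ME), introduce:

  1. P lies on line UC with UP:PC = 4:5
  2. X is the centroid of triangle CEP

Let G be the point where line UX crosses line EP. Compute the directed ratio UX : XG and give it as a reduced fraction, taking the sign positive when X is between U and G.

UX:XG = -17/5

Set M = (0, 0), C = (1, 0), E = (0, 1), U = (2, 3); any affine frame gives the same invariant.
1. P lies on line UC with UP:PC = 4:5 ⇒ P = (14/9, 5/3)
2. X is the centroid of triangle CEP ⇒ X = (23/27, 8/9)
line UX meets EP at G = (182/153, 77/51)
X = U + t·(G−U) with t = 17/12, so UX:XG = 17/12:-5/12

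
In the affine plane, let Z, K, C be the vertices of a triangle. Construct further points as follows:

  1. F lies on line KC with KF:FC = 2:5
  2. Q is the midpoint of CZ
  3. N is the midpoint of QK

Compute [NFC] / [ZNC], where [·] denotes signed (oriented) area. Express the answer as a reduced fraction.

Work in coordinates with Z = (0, 0), K = (1, 0), C = (0, 1).
1. F lies on line KC with KF:FC = 2:5 ⇒ F = (5/7, 2/7)
2. Q is the midpoint of CZ ⇒ Q = (0, 1/2)
3. N is the midpoint of QK ⇒ N = (1/2, 1/4)
2·[NFC] = 5/28, 2·[ZNC] = 1/2
[NFC]:[ZNC] = 5/28:1/2 = 5/14

[NFC]:[ZNC] = 5/14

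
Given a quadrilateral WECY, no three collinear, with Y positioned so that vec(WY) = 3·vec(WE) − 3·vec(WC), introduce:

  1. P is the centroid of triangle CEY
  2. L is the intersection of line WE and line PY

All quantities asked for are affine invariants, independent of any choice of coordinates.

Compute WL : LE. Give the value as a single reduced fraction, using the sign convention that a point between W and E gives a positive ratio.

Set W = (0, 0), E = (1, 0), C = (0, 1), Y = (3, -3); any affine frame gives the same invariant.
1. P is the centroid of triangle CEY ⇒ P = (4/3, -2/3)
2. L is the intersection of line WE and line PY ⇒ L = (6/7, 0)
L = W + t·(E−W) with t = 6/7, so WL:LE = t:(1−t) = 6/7:1/7

WL:LE = 6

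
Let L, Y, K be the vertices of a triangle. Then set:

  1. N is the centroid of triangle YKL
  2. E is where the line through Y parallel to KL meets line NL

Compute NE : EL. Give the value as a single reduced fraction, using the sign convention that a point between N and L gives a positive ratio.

Work in coordinates with L = (0, 0), Y = (1, 0), K = (0, 1).
1. N is the centroid of triangle YKL ⇒ N = (1/3, 1/3)
2. E is where the line through Y parallel to KL meets line NL ⇒ E = (1, 1)
E = N + t·(L−N) with t = -2, so NE:EL = t:(1−t) = -2:3

NE:EL = -2/3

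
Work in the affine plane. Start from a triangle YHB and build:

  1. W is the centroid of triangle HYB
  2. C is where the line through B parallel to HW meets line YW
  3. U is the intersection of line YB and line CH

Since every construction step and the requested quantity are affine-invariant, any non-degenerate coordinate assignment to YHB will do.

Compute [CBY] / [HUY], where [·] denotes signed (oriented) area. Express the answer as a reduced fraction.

Assign Y = (0, 0), H = (1, 0), B = (0, 1) — the answer is frame-independent, so this choice is without loss of generality.
1. W is the centroid of triangle HYB ⇒ W = (1/3, 1/3)
2. C is where the line through B parallel to HW meets line YW ⇒ C = (2/3, 2/3)
3. U is the intersection of line YB and line CH ⇒ U = (0, 2)
2·[CBY] = 2/3, 2·[HUY] = 2
[CBY]:[HUY] = 2/3:2 = 1/3

[CBY]:[HUY] = 1/3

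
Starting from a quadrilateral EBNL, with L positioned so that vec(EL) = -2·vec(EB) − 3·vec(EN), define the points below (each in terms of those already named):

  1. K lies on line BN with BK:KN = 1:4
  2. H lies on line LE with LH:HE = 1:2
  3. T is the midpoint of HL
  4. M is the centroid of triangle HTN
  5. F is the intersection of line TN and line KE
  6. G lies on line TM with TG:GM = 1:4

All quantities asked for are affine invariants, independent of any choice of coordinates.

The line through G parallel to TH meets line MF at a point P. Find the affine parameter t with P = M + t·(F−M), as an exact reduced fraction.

Work in coordinates with E = (0, 0), B = (1, 0), N = (0, 1), L = (-2, -3).
1. K lies on line BN with BK:KN = 1:4 ⇒ K = (4/5, 1/5)
2. H lies on line LE with LH:HE = 1:2 ⇒ H = (-4/3, -2)
3. T is the midpoint of HL ⇒ T = (-5/3, -5/2)
4. M is the centroid of triangle HTN ⇒ M = (-1, -7/6)
5. F is the intersection of line TN and line KE ⇒ F = (-20/37, -5/37)
6. G lies on line TM with TG:GM = 1:4 ⇒ G = (-23/15, -67/30)
through G parallel to TH: direction (1/3, 1/2); meets MF at P = (-129/95, -1123/570)
P = M + t·(F−M) with t = -74/95

t = -74/95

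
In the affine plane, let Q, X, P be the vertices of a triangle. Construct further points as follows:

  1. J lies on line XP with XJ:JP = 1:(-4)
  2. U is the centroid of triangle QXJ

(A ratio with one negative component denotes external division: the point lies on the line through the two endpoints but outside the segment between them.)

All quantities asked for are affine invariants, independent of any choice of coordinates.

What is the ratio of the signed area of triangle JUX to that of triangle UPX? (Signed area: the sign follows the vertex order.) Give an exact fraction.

Work in coordinates with Q = (0, 0), X = (1, 0), P = (0, 1).
1. J lies on line XP with XJ:JP = 1:(-4) ⇒ J = (4/3, -1/3)
2. U is the centroid of triangle QXJ ⇒ U = (7/9, -1/9)
2·[JUX] = -1/9, 2·[UPX] = -1/3
[JUX]:[UPX] = -1/9:-1/3 = 1/3

[JUX]:[UPX] = 1/3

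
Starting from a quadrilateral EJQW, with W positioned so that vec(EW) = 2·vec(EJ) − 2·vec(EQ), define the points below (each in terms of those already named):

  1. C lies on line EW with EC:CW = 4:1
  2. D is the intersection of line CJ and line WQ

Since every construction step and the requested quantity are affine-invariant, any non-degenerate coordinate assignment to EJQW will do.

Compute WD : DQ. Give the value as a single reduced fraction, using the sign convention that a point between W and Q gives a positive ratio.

WD:DQ = 2/5

Set E = (0, 0), J = (1, 0), Q = (0, 1), W = (2, -2); any affine frame gives the same invariant.
1. C lies on line EW with EC:CW = 4:1 ⇒ C = (8/5, -8/5)
2. D is the intersection of line CJ and line WQ ⇒ D = (10/7, -8/7)
D = W + t·(Q−W) with t = 2/7, so WD:DQ = t:(1−t) = 2/7:5/7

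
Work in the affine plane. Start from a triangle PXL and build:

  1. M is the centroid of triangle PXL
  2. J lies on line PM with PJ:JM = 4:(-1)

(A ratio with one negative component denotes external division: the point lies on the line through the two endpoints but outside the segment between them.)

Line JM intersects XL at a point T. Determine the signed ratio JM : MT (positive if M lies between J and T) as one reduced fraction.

JM:MT = -2/3

Choose coordinates P = (0, 0), X = (1, 0), L = (0, 1).
1. M is the centroid of triangle PXL ⇒ M = (1/3, 1/3)
2. J lies on line PM with PJ:JM = 4:(-1) ⇒ J = (4/9, 4/9)
line JM meets XL at T = (1/2, 1/2)
M = J + t·(T−J) with t = -2, so JM:MT = -2:3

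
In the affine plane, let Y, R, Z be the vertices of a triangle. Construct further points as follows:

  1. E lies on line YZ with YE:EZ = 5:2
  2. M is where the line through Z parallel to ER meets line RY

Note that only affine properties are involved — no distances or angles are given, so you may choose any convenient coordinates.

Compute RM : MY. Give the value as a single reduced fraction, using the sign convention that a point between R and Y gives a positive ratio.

RM:MY = -2/7

Work in coordinates with Y = (0, 0), R = (1, 0), Z = (0, 1).
1. E lies on line YZ with YE:EZ = 5:2 ⇒ E = (0, 5/7)
2. M is where the line through Z parallel to ER meets line RY ⇒ M = (7/5, 0)
M = R + t·(Y−R) with t = -2/5, so RM:MY = t:(1−t) = -2/5:7/5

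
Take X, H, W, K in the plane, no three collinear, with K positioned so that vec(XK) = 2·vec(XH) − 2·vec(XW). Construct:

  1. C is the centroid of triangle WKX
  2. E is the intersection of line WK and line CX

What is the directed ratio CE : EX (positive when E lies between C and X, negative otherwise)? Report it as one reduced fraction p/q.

CE:EX = -1/3

Work in coordinates with X = (0, 0), H = (1, 0), W = (0, 1), K = (2, -2).
1. C is the centroid of triangle WKX ⇒ C = (2/3, -1/3)
2. E is the intersection of line WK and line CX ⇒ E = (1, -1/2)
E = C + t·(X−C) with t = -1/2, so CE:EX = t:(1−t) = -1/2:3/2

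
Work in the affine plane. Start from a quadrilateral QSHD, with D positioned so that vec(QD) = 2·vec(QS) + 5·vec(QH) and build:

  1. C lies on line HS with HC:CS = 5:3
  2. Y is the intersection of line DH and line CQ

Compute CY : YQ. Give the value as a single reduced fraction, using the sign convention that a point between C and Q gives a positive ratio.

CY:YQ = -15/8

Work in coordinates with Q = (0, 0), S = (1, 0), H = (0, 1), D = (2, 5).
1. C lies on line HS with HC:CS = 5:3 ⇒ C = (5/8, 3/8)
2. Y is the intersection of line DH and line CQ ⇒ Y = (-5/7, -3/7)
Y = C + t·(Q−C) with t = 15/7, so CY:YQ = t:(1−t) = 15/7:-8/7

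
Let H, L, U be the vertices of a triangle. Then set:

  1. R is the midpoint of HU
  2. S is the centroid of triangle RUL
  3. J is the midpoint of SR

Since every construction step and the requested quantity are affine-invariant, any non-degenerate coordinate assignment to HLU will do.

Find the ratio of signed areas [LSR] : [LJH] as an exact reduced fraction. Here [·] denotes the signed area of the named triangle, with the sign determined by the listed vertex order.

Assign H = (0, 0), L = (1, 0), U = (0, 1) — the answer is frame-independent, so this choice is without loss of generality.
1. R is the midpoint of HU ⇒ R = (0, 1/2)
2. S is the centroid of triangle RUL ⇒ S = (1/3, 1/2)
3. J is the midpoint of SR ⇒ J = (1/6, 1/2)
2·[LSR] = 1/6, 2·[LJH] = 1/2
[LSR]:[LJH] = 1/6:1/2 = 1/3

[LSR]:[LJH] = 1/3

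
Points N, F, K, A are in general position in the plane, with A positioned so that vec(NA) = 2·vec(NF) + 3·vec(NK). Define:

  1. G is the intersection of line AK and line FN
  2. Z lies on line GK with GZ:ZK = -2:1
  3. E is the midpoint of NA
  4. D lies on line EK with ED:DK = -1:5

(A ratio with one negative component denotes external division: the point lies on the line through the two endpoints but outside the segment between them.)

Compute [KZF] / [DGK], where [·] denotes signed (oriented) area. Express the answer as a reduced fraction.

Choose coordinates N = (0, 0), F = (1, 0), K = (0, 1), A = (2, 3).
1. G is the intersection of line AK and line FN ⇒ G = (-1, 0)
2. Z lies on line GK with GZ:ZK = -2:1 ⇒ Z = (1, 2)
3. E is the midpoint of NA ⇒ E = (1, 3/2)
4. D lies on line EK with ED:DK = -1:5 ⇒ D = (5/4, 13/8)
2·[KZF] = -2, 2·[DGK] = -5/8
[KZF]:[DGK] = -2:-5/8 = 16/5

[KZF]:[DGK] = 16/5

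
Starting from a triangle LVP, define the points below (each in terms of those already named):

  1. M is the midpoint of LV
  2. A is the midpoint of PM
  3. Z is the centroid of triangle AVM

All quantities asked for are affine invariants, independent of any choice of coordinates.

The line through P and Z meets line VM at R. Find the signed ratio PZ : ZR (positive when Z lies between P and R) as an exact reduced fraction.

Set L = (0, 0), V = (1, 0), P = (0, 1); any affine frame gives the same invariant.
1. M is the midpoint of LV ⇒ M = (1/2, 0)
2. A is the midpoint of PM ⇒ A = (1/4, 1/2)
3. Z is the centroid of triangle AVM ⇒ Z = (7/12, 1/6)
line PZ meets VM at R = (7/10, 0)
Z = P + t·(R−P) with t = 5/6, so PZ:ZR = 5/6:1/6

PZ:ZR = 5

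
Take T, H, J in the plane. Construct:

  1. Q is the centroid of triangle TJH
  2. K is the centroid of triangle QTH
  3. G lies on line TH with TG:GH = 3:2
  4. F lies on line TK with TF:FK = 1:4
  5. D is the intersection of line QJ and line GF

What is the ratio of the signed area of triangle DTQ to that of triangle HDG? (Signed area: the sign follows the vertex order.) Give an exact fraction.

Work in coordinates with T = (0, 0), H = (1, 0), J = (0, 1).
1. Q is the centroid of triangle TJH ⇒ Q = (1/3, 1/3)
2. K is the centroid of triangle QTH ⇒ K = (4/9, 1/9)
3. G lies on line TH with TG:GH = 3:2 ⇒ G = (3/5, 0)
4. F lies on line TK with TF:FK = 1:4 ⇒ F = (4/45, 1/45)
5. D is the intersection of line QJ and line GF ⇒ D = (112/225, 1/225)
2·[DTQ] = -37/225, 2·[HDG] = 2/1125
[DTQ]:[HDG] = -37/225:2/1125 = -185/2

[DTQ]:[HDG] = -185/2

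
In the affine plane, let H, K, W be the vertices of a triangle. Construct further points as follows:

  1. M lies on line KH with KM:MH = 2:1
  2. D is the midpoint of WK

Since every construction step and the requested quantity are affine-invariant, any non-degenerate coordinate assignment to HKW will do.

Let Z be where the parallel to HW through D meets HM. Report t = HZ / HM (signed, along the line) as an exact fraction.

t = 3/2

Assign H = (0, 0), K = (1, 0), W = (0, 1) — the answer is frame-independent, so this choice is without loss of generality.
1. M lies on line KH with KM:MH = 2:1 ⇒ M = (1/3, 0)
2. D is the midpoint of WK ⇒ D = (1/2, 1/2)
through D parallel to HW: direction (0, 1); meets HM at Z = (1/2, 0)
Z = H + t·(M−H) with t = 3/2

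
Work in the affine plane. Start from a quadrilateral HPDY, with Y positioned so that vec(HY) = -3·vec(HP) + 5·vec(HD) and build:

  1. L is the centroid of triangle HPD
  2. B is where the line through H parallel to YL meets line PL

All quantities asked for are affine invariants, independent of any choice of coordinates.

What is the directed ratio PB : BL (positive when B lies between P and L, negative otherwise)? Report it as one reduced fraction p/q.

Work in coordinates with H = (0, 0), P = (1, 0), D = (0, 1), Y = (-3, 5).
1. L is the centroid of triangle HPD ⇒ L = (1/3, 1/3)
2. B is where the line through H parallel to YL meets line PL ⇒ B = (-5/9, 7/9)
B = P + t·(L−P) with t = 7/3, so PB:BL = t:(1−t) = 7/3:-4/3

PB:BL = -7/4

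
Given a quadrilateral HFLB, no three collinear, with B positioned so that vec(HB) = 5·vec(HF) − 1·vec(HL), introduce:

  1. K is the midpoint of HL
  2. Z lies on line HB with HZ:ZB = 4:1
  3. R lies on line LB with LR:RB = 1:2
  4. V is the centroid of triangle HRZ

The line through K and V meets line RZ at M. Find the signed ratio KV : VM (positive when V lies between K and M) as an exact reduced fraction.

Work in coordinates with H = (0, 0), F = (1, 0), L = (0, 1), B = (5, -1).
1. K is the midpoint of HL ⇒ K = (0, 1/2)
2. Z lies on line HB with HZ:ZB = 4:1 ⇒ Z = (4, -4/5)
3. R lies on line LB with LR:RB = 1:2 ⇒ R = (5/3, 1/3)
4. V is the centroid of triangle HRZ ⇒ V = (17/9, -7/45)
line KV meets RZ at M = (51/11, -61/55)
V = K + t·(M−K) with t = 11/27, so KV:VM = 11/27:16/27

KV:VM = 11/16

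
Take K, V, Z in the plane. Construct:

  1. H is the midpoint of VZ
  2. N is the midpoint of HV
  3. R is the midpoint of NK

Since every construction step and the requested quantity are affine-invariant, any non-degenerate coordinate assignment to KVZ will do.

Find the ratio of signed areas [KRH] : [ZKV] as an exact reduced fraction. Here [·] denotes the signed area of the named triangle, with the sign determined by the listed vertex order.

Choose coordinates K = (0, 0), V = (1, 0), Z = (0, 1).
1. H is the midpoint of VZ ⇒ H = (1/2, 1/2)
2. N is the midpoint of HV ⇒ N = (3/4, 1/4)
3. R is the midpoint of NK ⇒ R = (3/8, 1/8)
2·[KRH] = 1/8, 2·[ZKV] = 1
[KRH]:[ZKV] = 1/8:1 = 1/8

[KRH]:[ZKV] = 1/8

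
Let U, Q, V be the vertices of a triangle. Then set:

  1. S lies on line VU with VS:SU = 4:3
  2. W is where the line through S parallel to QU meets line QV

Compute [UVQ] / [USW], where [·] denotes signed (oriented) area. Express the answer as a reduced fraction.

[UVQ]:[USW] = 49/12

Work in coordinates with U = (0, 0), Q = (1, 0), V = (0, 1).
1. S lies on line VU with VS:SU = 4:3 ⇒ S = (0, 3/7)
2. W is where the line through S parallel to QU meets line QV ⇒ W = (4/7, 3/7)
2·[UVQ] = -1, 2·[USW] = -12/49
[UVQ]:[USW] = -1:-12/49 = 49/12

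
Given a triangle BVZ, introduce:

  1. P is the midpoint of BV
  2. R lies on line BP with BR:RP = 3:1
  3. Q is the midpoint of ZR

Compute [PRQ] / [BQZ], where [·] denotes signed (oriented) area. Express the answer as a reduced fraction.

Work in coordinates with B = (0, 0), V = (1, 0), Z = (0, 1).
1. P is the midpoint of BV ⇒ P = (1/2, 0)
2. R lies on line BP with BR:RP = 3:1 ⇒ R = (3/8, 0)
3. Q is the midpoint of ZR ⇒ Q = (3/16, 1/2)
2·[PRQ] = -1/16, 2·[BQZ] = 3/16
[PRQ]:[BQZ] = -1/16:3/16 = -1/3

[PRQ]:[BQZ] = -1/3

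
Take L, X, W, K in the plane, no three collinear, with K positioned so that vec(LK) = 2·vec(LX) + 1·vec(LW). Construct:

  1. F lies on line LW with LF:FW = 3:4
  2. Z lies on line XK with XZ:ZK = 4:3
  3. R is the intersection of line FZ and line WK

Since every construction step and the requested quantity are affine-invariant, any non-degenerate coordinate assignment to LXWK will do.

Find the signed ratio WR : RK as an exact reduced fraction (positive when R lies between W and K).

WR:RK = -22/15

Choose coordinates L = (0, 0), X = (1, 0), W = (0, 1), K = (2, 1).
1. F lies on line LW with LF:FW = 3:4 ⇒ F = (0, 3/7)
2. Z lies on line XK with XZ:ZK = 4:3 ⇒ Z = (11/7, 4/7)
3. R is the intersection of line FZ and line WK ⇒ R = (44/7, 1)
R = W + t·(K−W) with t = 22/7, so WR:RK = t:(1−t) = 22/7:-15/7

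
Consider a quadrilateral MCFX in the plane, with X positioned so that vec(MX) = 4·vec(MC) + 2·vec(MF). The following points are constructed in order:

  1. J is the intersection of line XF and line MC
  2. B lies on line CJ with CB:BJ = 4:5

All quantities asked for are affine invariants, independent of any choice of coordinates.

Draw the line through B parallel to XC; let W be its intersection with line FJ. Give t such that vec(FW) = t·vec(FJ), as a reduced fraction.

Choose coordinates M = (0, 0), C = (1, 0), F = (0, 1), X = (4, 2).
1. J is the intersection of line XF and line MC ⇒ J = (-4, 0)
2. B lies on line CJ with CB:BJ = 4:5 ⇒ B = (-11/9, 0)
through B parallel to XC: direction (-3, -2); meets FJ at W = (4/9, 10/9)
W = F + t·(J−F) with t = -1/9

t = -1/9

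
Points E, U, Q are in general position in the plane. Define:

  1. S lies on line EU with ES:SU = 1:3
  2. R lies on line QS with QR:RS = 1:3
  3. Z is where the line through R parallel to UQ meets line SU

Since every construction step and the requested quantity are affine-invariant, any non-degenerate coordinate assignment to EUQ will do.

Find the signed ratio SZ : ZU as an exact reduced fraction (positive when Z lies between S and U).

Set E = (0, 0), U = (1, 0), Q = (0, 1); any affine frame gives the same invariant.
1. S lies on line EU with ES:SU = 1:3 ⇒ S = (1/4, 0)
2. R lies on line QS with QR:RS = 1:3 ⇒ R = (1/16, 3/4)
3. Z is where the line through R parallel to UQ meets line SU ⇒ Z = (13/16, 0)
Z = S + t·(U−S) with t = 3/4, so SZ:ZU = t:(1−t) = 3/4:1/4

SZ:ZU = 3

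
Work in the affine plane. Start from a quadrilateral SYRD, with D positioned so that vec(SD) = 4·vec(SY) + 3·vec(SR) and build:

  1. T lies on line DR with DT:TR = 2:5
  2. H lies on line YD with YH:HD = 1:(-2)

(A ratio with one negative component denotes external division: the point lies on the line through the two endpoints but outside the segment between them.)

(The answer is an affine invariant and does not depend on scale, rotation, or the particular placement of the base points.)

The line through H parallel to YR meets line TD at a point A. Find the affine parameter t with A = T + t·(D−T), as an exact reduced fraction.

Work in coordinates with S = (0, 0), Y = (1, 0), R = (0, 1), D = (4, 3).
1. T lies on line DR with DT:TR = 2:5 ⇒ T = (20/7, 17/7)
2. H lies on line YD with YH:HD = 1:(-2) ⇒ H = (-2, -3)
through H parallel to YR: direction (-1, 1); meets TD at A = (-4, -1)
A = T + t·(D−T) with t = -6

t = -6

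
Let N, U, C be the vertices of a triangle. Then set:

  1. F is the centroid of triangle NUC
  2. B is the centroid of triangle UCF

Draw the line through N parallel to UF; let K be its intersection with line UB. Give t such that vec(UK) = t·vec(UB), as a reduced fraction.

t = -3

Work in coordinates with N = (0, 0), U = (1, 0), C = (0, 1).
1. F is the centroid of triangle NUC ⇒ F = (1/3, 1/3)
2. B is the centroid of triangle UCF ⇒ B = (4/9, 4/9)
through N parallel to UF: direction (-2/3, 1/3); meets UB at K = (8/3, -4/3)
K = U + t·(B−U) with t = -3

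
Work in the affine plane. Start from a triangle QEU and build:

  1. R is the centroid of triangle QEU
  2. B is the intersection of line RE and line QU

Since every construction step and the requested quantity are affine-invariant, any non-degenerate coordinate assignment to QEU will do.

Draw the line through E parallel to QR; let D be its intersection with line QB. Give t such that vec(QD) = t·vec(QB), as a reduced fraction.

t = -2

Choose coordinates Q = (0, 0), E = (1, 0), U = (0, 1).
1. R is the centroid of triangle QEU ⇒ R = (1/3, 1/3)
2. B is the intersection of line RE and line QU ⇒ B = (0, 1/2)
through E parallel to QR: direction (1/3, 1/3); meets QB at D = (0, -1)
D = Q + t·(B−Q) with t = -2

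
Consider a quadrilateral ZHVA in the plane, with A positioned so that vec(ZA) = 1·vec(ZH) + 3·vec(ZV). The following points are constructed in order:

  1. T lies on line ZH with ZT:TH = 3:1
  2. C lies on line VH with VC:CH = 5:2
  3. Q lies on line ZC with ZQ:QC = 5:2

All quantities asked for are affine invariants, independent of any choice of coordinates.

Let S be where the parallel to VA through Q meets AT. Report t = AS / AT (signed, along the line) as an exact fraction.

Assign Z = (0, 0), H = (1, 0), V = (0, 1), A = (1, 3) — the answer is frame-independent, so this choice is without loss of generality.
1. T lies on line ZH with ZT:TH = 3:1 ⇒ T = (3/4, 0)
2. C lies on line VH with VC:CH = 5:2 ⇒ C = (5/7, 2/7)
3. Q lies on line ZC with ZQ:QC = 5:2 ⇒ Q = (25/49, 10/49)
through Q parallel to VA: direction (1, 2); meets AT at S = (401/490, 201/245)
S = A + t·(T−A) with t = 178/245

t = 178/245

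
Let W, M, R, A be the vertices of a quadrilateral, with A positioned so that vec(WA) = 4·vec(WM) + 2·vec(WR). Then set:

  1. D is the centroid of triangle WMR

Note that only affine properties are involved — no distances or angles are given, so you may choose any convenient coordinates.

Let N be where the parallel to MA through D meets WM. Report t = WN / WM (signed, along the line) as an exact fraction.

t = -1/6

Assign W = (0, 0), M = (1, 0), R = (0, 1), A = (4, 2) — the answer is frame-independent, so this choice is without loss of generality.
1. D is the centroid of triangle WMR ⇒ D = (1/3, 1/3)
through D parallel to MA: direction (3, 2); meets WM at N = (-1/6, 0)
N = W + t·(M−W) with t = -1/6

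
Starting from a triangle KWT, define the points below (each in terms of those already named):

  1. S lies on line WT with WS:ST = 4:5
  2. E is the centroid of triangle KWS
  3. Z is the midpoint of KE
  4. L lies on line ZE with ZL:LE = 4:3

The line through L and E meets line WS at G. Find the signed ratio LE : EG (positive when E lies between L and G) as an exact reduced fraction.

LE:EG = 3/7

Set K = (0, 0), W = (1, 0), T = (0, 1); any affine frame gives the same invariant.
1. S lies on line WT with WS:ST = 4:5 ⇒ S = (5/9, 4/9)
2. E is the centroid of triangle KWS ⇒ E = (14/27, 4/27)
3. Z is the midpoint of KE ⇒ Z = (7/27, 2/27)
4. L lies on line ZE with ZL:LE = 4:3 ⇒ L = (11/27, 22/189)
line LE meets WS at G = (7/9, 2/9)
E = L + t·(G−L) with t = 3/10, so LE:EG = 3/10:7/10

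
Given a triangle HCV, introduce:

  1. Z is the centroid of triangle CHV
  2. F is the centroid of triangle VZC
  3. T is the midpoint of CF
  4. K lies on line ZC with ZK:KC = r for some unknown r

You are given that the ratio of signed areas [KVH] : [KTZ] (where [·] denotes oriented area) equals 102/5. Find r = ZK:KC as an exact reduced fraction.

r = 5/2

Choose coordinates H = (0, 0), C = (1, 0), V = (0, 1).
1. Z is the centroid of triangle CHV ⇒ Z = (1/3, 1/3)
2. F is the centroid of triangle VZC ⇒ F = (4/9, 4/9)
3. T is the midpoint of CF ⇒ T = (13/18, 2/9)
4. With ZK:KC = r, write λ = r/(r+1) so K = Z + λ·(C−Z); K is affine-linear in λ
Every point depending on K is an affine combination of K and λ-independent points, so each such coordinate is linear in λ; the λ² term in each signed area is a multiple of (C−Z)×(C−Z) = 0, so 2·[KVH] and 2·[KTZ] are each linear in λ. Evaluating at λ=0 and λ=1:
  2·[KVH] = 2/3·λ + 1/3,   2·[KTZ] = 1/18·λ
So [KVH]:[KTZ] = (2/3·λ + 1/3) / (1/18·λ). Setting this equal to 102/5:
  2/3·λ + 1/3 = 102/5·(1/18·λ)  ⇒  λ = 5/7
Then r = λ/(1−λ) = (5/7)/(2/7) = 5/2. Check: with r = 5/2, K = (17/21, 2/21) and [KVH]:[KTZ] = 102/5 as required.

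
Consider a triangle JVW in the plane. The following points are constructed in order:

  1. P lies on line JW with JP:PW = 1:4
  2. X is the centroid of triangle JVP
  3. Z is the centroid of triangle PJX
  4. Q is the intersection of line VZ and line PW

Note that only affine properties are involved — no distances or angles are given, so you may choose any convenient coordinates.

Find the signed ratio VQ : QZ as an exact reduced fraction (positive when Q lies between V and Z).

Assign J = (0, 0), V = (1, 0), W = (0, 1) — the answer is frame-independent, so this choice is without loss of generality.
1. P lies on line JW with JP:PW = 1:4 ⇒ P = (0, 1/5)
2. X is the centroid of triangle JVP ⇒ X = (1/3, 1/15)
3. Z is the centroid of triangle PJX ⇒ Z = (1/9, 4/45)
4. Q is the intersection of line VZ and line PW ⇒ Q = (0, 1/10)
Q = V + t·(Z−V) with t = 9/8, so VQ:QZ = t:(1−t) = 9/8:-1/8

VQ:QZ = -9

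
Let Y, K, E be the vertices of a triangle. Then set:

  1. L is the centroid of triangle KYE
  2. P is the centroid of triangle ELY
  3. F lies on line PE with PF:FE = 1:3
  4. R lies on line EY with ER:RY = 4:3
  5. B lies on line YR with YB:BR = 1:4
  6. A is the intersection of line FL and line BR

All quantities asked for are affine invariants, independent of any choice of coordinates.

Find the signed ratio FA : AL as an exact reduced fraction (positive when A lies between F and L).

Work in coordinates with Y = (0, 0), K = (1, 0), E = (0, 1).
1. L is the centroid of triangle KYE ⇒ L = (1/3, 1/3)
2. P is the centroid of triangle ELY ⇒ P = (1/9, 4/9)
3. F lies on line PE with PF:FE = 1:3 ⇒ F = (1/12, 7/12)
4. R lies on line EY with ER:RY = 4:3 ⇒ R = (0, 3/7)
5. B lies on line YR with YB:BR = 1:4 ⇒ B = (0, 3/35)
6. A is the intersection of line FL and line BR ⇒ A = (0, 2/3)
A = F + t·(L−F) with t = -1/3, so FA:AL = t:(1−t) = -1/3:4/3

FA:AL = -1/4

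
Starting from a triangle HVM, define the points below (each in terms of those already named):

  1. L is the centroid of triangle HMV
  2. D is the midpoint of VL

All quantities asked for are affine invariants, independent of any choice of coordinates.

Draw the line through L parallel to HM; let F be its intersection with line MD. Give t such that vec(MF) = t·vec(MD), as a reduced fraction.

t = 1/2

Assign H = (0, 0), V = (1, 0), M = (0, 1) — the answer is frame-independent, so this choice is without loss of generality.
1. L is the centroid of triangle HMV ⇒ L = (1/3, 1/3)
2. D is the midpoint of VL ⇒ D = (2/3, 1/6)
through L parallel to HM: direction (0, 1); meets MD at F = (1/3, 7/12)
F = M + t·(D−M) with t = 1/2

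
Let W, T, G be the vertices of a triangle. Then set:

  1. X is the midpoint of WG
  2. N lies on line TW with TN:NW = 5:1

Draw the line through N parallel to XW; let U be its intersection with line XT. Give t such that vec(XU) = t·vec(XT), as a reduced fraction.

Choose coordinates W = (0, 0), T = (1, 0), G = (0, 1).
1. X is the midpoint of WG ⇒ X = (0, 1/2)
2. N lies on line TW with TN:NW = 5:1 ⇒ N = (1/6, 0)
through N parallel to XW: direction (0, -1/2); meets XT at U = (1/6, 5/12)
U = X + t·(T−X) with t = 1/6

t = 1/6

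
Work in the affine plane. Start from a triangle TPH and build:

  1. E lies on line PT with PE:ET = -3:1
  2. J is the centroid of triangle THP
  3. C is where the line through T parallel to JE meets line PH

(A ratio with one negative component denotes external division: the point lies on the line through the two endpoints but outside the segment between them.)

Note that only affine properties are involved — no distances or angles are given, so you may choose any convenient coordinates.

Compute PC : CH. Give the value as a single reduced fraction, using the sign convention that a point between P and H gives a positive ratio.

PC:CH = 2/5

Assign T = (0, 0), P = (1, 0), H = (0, 1) — the answer is frame-independent, so this choice is without loss of generality.
1. E lies on line PT with PE:ET = -3:1 ⇒ E = (-1/2, 0)
2. J is the centroid of triangle THP ⇒ J = (1/3, 1/3)
3. C is where the line through T parallel to JE meets line PH ⇒ C = (5/7, 2/7)
C = P + t·(H−P) with t = 2/7, so PC:CH = t:(1−t) = 2/7:5/7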